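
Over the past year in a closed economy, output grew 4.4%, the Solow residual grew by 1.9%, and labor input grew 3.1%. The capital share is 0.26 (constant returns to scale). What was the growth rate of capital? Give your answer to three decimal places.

0.792%

Labor's share = 1 − 0.26 = 0.74.
gY = gA + 0.74×3.1 + 0.26×g.
0.26×g = 4.4 − 1.9 − 2.294 = 0.206.
g = 0.206 / 0.26 = 0.79231%.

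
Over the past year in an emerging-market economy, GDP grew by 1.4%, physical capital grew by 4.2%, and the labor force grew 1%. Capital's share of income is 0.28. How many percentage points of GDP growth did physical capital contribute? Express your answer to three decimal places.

1.176 percentage points

Contribution = share × growth = 0.28 × 4.2 = 1.176 pp.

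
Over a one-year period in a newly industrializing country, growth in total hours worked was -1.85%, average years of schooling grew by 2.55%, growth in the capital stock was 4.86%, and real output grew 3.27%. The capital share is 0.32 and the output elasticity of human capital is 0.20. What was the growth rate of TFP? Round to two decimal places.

Labor's share = 1 − 0.32 − 0.2 = 0.48.
The capital stock: 0.32 × 4.86 = 1.5552 pp.
Average years of schooling: 0.2 × 2.55 = 0.51 pp.
Total hours worked: 0.48 × (-1.85) = -0.888 pp.
TFP growth = 3.27 − 1.1772 = 2.0928%.

2.09%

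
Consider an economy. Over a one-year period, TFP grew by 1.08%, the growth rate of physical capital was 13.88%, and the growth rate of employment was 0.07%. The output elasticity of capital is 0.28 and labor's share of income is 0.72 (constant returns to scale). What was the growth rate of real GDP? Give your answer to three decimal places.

5.017%

Labor's share = 1 − 0.28 = 0.72.
Physical capital: 0.28 × 13.88 = 3.8864 pp.
Employment: 0.72 × 0.07 = 0.0504 pp.
Output growth = 1.08 + 3.9368 = 5.0168%.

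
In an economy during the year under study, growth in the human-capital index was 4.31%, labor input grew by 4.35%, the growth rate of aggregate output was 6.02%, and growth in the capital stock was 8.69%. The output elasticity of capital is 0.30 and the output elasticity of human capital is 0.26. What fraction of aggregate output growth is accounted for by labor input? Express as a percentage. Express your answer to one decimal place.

Labor's share = 1 − 0.3 − 0.26 = 0.44.
Labor input contributed 0.44 × 4.35 = 1.914 pp.
Share of growth = 1.914 / 6.02 × 100 = 31.794%.

31.8%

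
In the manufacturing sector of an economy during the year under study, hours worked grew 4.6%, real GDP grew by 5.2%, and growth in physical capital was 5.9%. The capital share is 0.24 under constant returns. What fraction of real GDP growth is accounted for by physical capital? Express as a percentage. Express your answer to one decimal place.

27.2%

Physical capital contributed 0.24 × 5.9 = 1.416 pp.
Share of growth = 1.416 / 5.2 × 100 = 27.231%.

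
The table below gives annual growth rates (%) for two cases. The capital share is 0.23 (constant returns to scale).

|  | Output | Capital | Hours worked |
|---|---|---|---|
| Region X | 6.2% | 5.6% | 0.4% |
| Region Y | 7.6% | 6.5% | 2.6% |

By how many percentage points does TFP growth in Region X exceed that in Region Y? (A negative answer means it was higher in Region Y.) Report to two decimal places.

0.50 percentage points

Labor's share = 1 − 0.23 = 0.77.
Region X: TFP = 6.2 − 1.288 − 0.308 = 4.604%.
Region Y: TFP = 7.6 − 1.495 − 2.002 = 4.103%.
Difference = 4.604 − (4.103) = 0.501 pp.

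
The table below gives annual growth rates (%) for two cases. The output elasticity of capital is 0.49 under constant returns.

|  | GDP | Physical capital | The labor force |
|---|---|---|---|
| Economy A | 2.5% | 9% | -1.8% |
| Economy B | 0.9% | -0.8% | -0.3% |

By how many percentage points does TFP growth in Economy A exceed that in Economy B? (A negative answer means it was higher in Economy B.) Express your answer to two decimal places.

Labor's share = 1 − 0.49 = 0.51.
Economy A: TFP = 2.5 − 4.41 + 0.918 = -0.992%.
Economy B: TFP = 0.9 + 0.392 + 0.153 = 1.445%.
Difference = -0.992 − (1.445) = -2.437 pp.

-2.44 percentage points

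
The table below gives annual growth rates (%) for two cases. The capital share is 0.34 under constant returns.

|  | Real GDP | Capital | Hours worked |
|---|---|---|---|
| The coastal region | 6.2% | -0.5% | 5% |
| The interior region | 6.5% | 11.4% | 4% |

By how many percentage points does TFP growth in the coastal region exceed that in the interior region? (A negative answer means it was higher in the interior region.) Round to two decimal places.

3.09 percentage points

Labor's share = 1 − 0.34 = 0.66.
The coastal region: TFP = 6.2 + 0.17 − 3.3 = 3.07%.
The interior region: TFP = 6.5 − 3.876 − 2.64 = -0.016%.
Difference = 3.07 − (-0.016) = 3.086 pp.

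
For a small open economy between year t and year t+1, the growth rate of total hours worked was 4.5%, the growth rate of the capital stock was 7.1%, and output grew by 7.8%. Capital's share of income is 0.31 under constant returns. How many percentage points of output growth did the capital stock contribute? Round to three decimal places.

Contribution = share × growth = 0.31 × 7.1 = 2.201 pp.

2.201 percentage points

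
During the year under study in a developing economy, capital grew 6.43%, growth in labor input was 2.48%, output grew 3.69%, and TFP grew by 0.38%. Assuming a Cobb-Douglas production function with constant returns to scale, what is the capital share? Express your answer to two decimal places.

0.21

gY = gA + α·gK + (1−α)·gL, so gY − gA − gL = α(gK − gL).
3.69 − 0.38 − 2.48 = α × (6.43 − 2.48).
0.83 = 3.95 α, so α = 0.2101.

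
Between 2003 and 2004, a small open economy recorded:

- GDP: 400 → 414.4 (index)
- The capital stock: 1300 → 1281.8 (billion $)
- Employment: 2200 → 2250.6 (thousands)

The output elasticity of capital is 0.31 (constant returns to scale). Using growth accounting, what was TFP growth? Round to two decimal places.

GDP growth = (414.4 − 400) / 400 = 3.6%.
The capital stock growth = (1281.8 − 1300) / 1300 = -1.4%.
Employment growth = (2250.6 − 2200) / 2200 = 2.3%.
Labor's share = 1 − 0.31 = 0.69.
The capital stock: 0.31 × (-1.4) = -0.434 pp.
Employment: 0.69 × 2.3 = 1.587 pp.
TFP growth = 3.6 − 1.153 = 2.447%.

2.45%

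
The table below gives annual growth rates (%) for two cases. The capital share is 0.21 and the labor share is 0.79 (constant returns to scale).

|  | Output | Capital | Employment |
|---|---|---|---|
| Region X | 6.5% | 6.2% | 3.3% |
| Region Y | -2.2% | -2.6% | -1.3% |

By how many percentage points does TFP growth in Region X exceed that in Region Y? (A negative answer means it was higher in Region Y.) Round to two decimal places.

3.22 percentage points

Labor's share = 1 − 0.21 = 0.79.
Region X: TFP = 6.5 − 1.302 − 2.607 = 2.591%.
Region Y: TFP = -2.2 + 0.546 + 1.027 = -0.627%.
Difference = 2.591 − (-0.627) = 3.218 pp.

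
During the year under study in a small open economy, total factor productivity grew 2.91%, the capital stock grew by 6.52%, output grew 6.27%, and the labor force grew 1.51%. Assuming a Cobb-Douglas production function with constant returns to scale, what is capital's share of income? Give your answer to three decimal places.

gY = gA + α·gK + (1−α)·gL, so gY − gA − gL = α(gK − gL).
6.27 − 2.91 − 1.51 = α × (6.52 − 1.51).
1.85 = 5.01 α, so α = 0.36926.

0.369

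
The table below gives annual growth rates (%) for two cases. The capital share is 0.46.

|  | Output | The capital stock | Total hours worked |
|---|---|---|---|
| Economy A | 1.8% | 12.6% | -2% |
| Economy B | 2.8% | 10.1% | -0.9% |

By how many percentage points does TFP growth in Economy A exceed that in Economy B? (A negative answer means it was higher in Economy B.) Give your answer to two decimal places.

-1.56 percentage points

Labor's share = 1 − 0.46 = 0.54.
Economy A: TFP = 1.8 − 5.796 + 1.08 = -2.916%.
Economy B: TFP = 2.8 − 4.646 + 0.486 = -1.36%.
Difference = -2.916 − (-1.36) = -1.556 pp.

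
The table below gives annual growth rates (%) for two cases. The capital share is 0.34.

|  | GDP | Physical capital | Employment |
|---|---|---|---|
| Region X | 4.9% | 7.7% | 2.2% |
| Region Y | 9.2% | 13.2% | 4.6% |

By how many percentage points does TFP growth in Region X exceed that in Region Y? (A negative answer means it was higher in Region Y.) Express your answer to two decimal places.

-0.85 percentage points

Labor's share = 1 − 0.34 = 0.66.
Region X: TFP = 4.9 − 2.618 − 1.452 = 0.83%.
Region Y: TFP = 9.2 − 4.488 − 3.036 = 1.676%.
Difference = 0.83 − (1.676) = -0.846 pp.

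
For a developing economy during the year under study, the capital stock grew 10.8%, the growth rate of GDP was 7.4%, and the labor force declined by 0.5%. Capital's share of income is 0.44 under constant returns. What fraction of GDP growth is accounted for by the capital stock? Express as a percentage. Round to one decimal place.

64.2%

The capital stock contributed 0.44 × 10.8 = 4.752 pp.
Share of growth = 4.752 / 7.4 × 100 = 64.216%.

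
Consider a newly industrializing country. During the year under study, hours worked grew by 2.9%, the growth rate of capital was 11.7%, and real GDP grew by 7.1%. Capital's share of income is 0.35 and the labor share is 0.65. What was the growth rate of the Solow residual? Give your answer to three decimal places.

1.120%

Labor's share = 1 − 0.35 = 0.65.
Capital: 0.35 × 11.7 = 4.095 pp.
Hours worked: 0.65 × 2.9 = 1.885 pp.
TFP growth = 7.1 − 5.98 = 1.12%.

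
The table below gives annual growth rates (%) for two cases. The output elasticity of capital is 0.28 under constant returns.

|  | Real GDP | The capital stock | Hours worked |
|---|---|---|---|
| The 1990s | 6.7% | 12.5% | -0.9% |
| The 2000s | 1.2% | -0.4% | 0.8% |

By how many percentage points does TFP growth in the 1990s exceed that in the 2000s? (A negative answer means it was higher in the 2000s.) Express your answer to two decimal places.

3.11 percentage points

Labor's share = 1 − 0.28 = 0.72.
The 1990s: TFP = 6.7 − 3.5 + 0.648 = 3.848%.
The 2000s: TFP = 1.2 + 0.112 − 0.576 = 0.736%.
Difference = 3.848 − (0.736) = 3.112 pp.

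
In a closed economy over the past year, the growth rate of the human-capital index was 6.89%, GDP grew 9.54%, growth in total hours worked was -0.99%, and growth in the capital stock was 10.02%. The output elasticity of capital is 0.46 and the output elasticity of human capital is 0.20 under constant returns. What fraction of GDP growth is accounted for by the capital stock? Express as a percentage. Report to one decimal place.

48.3%

The capital stock contributed 0.46 × 10.02 = 4.6092 pp.
Share of growth = 4.6092 / 9.54 × 100 = 48.314%.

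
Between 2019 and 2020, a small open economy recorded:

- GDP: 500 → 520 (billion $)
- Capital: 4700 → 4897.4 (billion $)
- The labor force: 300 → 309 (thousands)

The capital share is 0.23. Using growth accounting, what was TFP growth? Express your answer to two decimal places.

GDP growth = (520 − 500) / 500 = 4%.
Capital growth = (4897.4 − 4700) / 4700 = 4.2%.
The labor force growth = (309 − 300) / 300 = 3%.
Labor's share = 1 − 0.23 = 0.77.
Capital: 0.23 × 4.2 = 0.966 pp.
The labor force: 0.77 × 3 = 2.31 pp.
TFP growth = 4 − 3.276 = 0.724%.

0.72%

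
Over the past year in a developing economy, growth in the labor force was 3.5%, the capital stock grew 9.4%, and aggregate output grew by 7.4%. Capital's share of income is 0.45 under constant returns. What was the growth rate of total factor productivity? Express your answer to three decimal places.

Labor's share = 1 − 0.45 = 0.55.
The capital stock: 0.45 × 9.4 = 4.23 pp.
The labor force: 0.55 × 3.5 = 1.925 pp.
TFP growth = 7.4 − 6.155 = 1.245%.

1.245%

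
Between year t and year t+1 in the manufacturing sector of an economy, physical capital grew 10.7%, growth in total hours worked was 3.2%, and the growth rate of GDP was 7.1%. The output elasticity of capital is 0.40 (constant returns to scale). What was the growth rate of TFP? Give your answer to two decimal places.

TFP grew 0.90%.

Labor's share = 1 − 0.4 = 0.6.
Physical capital: 0.4 × 10.7 = 4.28 pp.
Total hours worked: 0.6 × 3.2 = 1.92 pp.
TFP growth = 7.1 − 6.2 = 0.9%.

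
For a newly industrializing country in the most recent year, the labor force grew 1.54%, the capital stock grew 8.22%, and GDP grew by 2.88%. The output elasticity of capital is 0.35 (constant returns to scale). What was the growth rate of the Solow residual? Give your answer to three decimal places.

-0.998%

Labor's share = 1 − 0.35 = 0.65.
The capital stock: 0.35 × 8.22 = 2.877 pp.
The labor force: 0.65 × 1.54 = 1.001 pp.
TFP growth = 2.88 − 3.878 = -0.998%.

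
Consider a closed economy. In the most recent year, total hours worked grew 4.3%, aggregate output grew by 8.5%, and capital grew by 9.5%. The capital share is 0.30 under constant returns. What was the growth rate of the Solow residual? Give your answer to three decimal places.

Labor's share = 1 − 0.3 = 0.7.
Capital: 0.3 × 9.5 = 2.85 pp.
Total hours worked: 0.7 × 4.3 = 3.01 pp.
TFP growth = 8.5 − 5.86 = 2.64%.

2.640%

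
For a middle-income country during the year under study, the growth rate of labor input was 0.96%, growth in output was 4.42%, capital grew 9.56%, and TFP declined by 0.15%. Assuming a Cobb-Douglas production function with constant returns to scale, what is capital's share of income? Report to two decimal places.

α = 0.42

gY = gA + α·gK + (1−α)·gL, so gY − gA − gL = α(gK − gL).
4.42 + 0.15 − 0.96 = α × (9.56 − 0.96).
3.61 = 8.6 α, so α = 0.4198.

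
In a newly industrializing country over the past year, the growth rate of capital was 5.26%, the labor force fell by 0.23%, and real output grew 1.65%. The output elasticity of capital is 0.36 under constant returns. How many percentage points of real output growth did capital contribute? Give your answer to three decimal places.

1.894 pp

Contribution = share × growth = 0.36 × 5.26 = 1.8936 pp.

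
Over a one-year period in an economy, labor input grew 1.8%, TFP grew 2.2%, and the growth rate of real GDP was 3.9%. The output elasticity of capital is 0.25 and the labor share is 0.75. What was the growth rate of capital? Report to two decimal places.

Labor's share = 1 − 0.25 = 0.75.
gY = gA + 0.75×1.8 + 0.25×g.
0.25×g = 3.9 − 2.2 − 1.35 = 0.35.
g = 0.35 / 0.25 = 1.4%.

1.40%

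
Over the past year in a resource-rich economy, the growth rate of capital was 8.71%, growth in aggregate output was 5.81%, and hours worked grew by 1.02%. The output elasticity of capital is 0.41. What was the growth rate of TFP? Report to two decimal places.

Labor's share = 1 − 0.41 = 0.59.
Capital: 0.41 × 8.71 = 3.5711 pp.
Hours worked: 0.59 × 1.02 = 0.6018 pp.
TFP growth = 5.81 − 4.1729 = 1.6371%.

1.64%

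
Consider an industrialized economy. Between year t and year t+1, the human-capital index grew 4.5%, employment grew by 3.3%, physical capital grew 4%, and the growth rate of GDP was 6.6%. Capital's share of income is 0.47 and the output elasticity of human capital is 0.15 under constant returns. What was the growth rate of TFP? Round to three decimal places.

Labor's share = 1 − 0.47 − 0.15 = 0.38.
Physical capital: 0.47 × 4 = 1.88 pp.
The human-capital index: 0.15 × 4.5 = 0.675 pp.
Employment: 0.38 × 3.3 = 1.254 pp.
TFP growth = 6.6 − 3.809 = 2.791%.

2.791%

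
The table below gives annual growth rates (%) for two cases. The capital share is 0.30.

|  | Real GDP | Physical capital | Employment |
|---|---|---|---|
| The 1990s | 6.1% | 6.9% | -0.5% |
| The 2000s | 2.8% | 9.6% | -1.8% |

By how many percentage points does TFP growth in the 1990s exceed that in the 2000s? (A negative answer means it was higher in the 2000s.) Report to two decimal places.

Labor's share = 1 − 0.3 = 0.7.
The 1990s: TFP = 6.1 − 2.07 + 0.35 = 4.38%.
The 2000s: TFP = 2.8 − 2.88 + 1.26 = 1.18%.
Difference = 4.38 − (1.18) = 3.2 pp.

3.20 percentage points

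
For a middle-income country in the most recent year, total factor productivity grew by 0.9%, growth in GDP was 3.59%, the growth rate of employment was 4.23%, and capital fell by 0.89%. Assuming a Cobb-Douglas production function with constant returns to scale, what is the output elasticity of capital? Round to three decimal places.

gY = gA + α·gK + (1−α)·gL, so gY − gA − gL = α(gK − gL).
3.59 − 0.9 − 4.23 = α × (-0.89 − 4.23).
-1.54 = -5.12 α, so α = 0.30078.

α = 0.301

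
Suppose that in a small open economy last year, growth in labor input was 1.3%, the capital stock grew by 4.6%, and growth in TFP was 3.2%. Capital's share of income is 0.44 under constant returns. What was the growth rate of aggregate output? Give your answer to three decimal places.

5.952%

Labor's share = 1 − 0.44 = 0.56.
The capital stock: 0.44 × 4.6 = 2.024 pp.
Labor input: 0.56 × 1.3 = 0.728 pp.
Output growth = 3.2 + 2.752 = 5.952%.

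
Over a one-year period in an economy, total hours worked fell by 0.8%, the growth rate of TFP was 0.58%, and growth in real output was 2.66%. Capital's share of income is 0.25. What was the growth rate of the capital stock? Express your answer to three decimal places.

Labor's share = 1 − 0.25 = 0.75.
gY = gA + 0.75×(-0.8) + 0.25×g.
0.25×g = 2.66 − 0.58 + 0.6 = 2.68.
g = 2.68 / 0.25 = 10.72%.

10.720%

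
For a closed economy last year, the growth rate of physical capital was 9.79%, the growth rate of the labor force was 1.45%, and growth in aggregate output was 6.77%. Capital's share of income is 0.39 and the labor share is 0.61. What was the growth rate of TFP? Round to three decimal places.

2.067%

Labor's share = 1 − 0.39 = 0.61.
Physical capital: 0.39 × 9.79 = 3.8181 pp.
The labor force: 0.61 × 1.45 = 0.8845 pp.
TFP growth = 6.77 − 4.7026 = 2.0674%.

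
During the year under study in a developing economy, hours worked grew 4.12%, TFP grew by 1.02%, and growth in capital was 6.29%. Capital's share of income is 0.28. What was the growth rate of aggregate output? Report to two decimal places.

5.75%

Labor's share = 1 − 0.28 = 0.72.
Capital: 0.28 × 6.29 = 1.7612 pp.
Hours worked: 0.72 × 4.12 = 2.9664 pp.
Output growth = 1.02 + 4.7276 = 5.7476%.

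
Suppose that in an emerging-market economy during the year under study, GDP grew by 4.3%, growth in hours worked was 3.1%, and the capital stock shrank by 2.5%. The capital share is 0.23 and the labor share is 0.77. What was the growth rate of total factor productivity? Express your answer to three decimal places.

Labor's share = 1 − 0.23 = 0.77.
The capital stock: 0.23 × (-2.5) = -0.575 pp.
Hours worked: 0.77 × 3.1 = 2.387 pp.
TFP growth = 4.3 − 1.812 = 2.488%.

Total factor productivity grew 2.488%.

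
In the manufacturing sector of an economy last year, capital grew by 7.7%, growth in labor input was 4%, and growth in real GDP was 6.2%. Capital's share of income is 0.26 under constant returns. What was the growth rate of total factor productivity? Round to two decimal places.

Labor's share = 1 − 0.26 = 0.74.
Capital: 0.26 × 7.7 = 2.002 pp.
Labor input: 0.74 × 4 = 2.96 pp.
TFP growth = 6.2 − 4.962 = 1.238%.

Total factor productivity grew 1.24%.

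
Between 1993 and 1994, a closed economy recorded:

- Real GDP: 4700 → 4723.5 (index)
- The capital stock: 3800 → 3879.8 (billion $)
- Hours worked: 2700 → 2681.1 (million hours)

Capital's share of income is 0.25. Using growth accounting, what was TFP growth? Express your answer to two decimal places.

Real GDP growth = (4723.5 − 4700) / 4700 = 0.5%.
The capital stock growth = (3879.8 − 3800) / 3800 = 2.1%.
Hours worked growth = (2681.1 − 2700) / 2700 = -0.7%.
Labor's share = 1 − 0.25 = 0.75.
The capital stock: 0.25 × 2.1 = 0.525 pp.
Hours worked: 0.75 × (-0.7) = -0.525 pp.
TFP growth = 0.5 − 0 = 0.5%.

0.50%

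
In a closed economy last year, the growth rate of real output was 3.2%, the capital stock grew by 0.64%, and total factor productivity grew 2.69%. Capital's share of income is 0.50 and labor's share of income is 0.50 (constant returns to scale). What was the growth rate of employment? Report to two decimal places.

Labor's share = 1 − 0.5 = 0.5.
gY = gA + 0.5×0.64 + 0.5×g.
0.5×g = 3.2 − 2.69 − 0.32 = 0.19.
g = 0.19 / 0.5 = 0.38%.

0.38%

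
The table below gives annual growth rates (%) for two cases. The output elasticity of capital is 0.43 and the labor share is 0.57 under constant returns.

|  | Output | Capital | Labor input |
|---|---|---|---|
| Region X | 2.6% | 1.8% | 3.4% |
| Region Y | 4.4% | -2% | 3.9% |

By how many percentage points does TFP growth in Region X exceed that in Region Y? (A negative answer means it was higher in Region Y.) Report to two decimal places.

Labor's share = 1 − 0.43 = 0.57.
Region X: TFP = 2.6 − 0.774 − 1.938 = -0.112%.
Region Y: TFP = 4.4 + 0.86 − 2.223 = 3.037%.
Difference = -0.112 − (3.037) = -3.149 pp.

-3.15 percentage points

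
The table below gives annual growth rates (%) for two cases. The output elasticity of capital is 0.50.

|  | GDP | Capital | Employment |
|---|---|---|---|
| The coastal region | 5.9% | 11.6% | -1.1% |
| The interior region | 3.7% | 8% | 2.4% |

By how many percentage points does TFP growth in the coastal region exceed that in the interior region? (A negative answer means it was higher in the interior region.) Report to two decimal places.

Labor's share = 1 − 0.5 = 0.5.
The coastal region: TFP = 5.9 − 5.8 + 0.55 = 0.65%.
The interior region: TFP = 3.7 − 4 − 1.2 = -1.5%.
Difference = 0.65 − (-1.5) = 2.15 pp.

2.15 percentage points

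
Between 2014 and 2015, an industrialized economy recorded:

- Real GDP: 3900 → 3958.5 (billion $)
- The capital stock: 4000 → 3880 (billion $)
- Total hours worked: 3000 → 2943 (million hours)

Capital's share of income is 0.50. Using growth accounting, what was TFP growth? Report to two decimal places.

3.95%

Real GDP growth = (3958.5 − 3900) / 3900 = 1.5%.
The capital stock growth = (3880 − 4000) / 4000 = -3%.
Total hours worked growth = (2943 − 3000) / 3000 = -1.9%.
Labor's share = 1 − 0.5 = 0.5.
The capital stock: 0.5 × (-3) = -1.5 pp.
Total hours worked: 0.5 × (-1.9) = -0.95 pp.
TFP growth = 1.5 + 2.45 = 3.95%.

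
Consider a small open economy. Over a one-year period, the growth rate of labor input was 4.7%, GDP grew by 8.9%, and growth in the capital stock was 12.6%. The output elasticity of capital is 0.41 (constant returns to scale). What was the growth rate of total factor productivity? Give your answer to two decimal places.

0.96%

Labor's share = 1 − 0.41 = 0.59.
The capital stock: 0.41 × 12.6 = 5.166 pp.
Labor input: 0.59 × 4.7 = 2.773 pp.
TFP growth = 8.9 − 7.939 = 0.961%.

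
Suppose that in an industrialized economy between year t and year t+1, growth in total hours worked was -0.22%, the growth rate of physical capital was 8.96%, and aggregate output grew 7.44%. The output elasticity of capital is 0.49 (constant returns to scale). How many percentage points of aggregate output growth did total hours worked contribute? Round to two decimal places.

Labor's share = 1 − 0.49 = 0.51.
Contribution = share × growth = 0.51 × (-0.22) = -0.1122 pp.

-0.11 percentage points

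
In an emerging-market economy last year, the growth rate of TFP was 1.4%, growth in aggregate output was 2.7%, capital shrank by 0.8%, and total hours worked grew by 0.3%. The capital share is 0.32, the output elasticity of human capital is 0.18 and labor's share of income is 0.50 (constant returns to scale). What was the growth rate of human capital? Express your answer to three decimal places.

Labor's share = 1 − 0.32 − 0.18 = 0.5.
gY = gA + 0.32×(-0.8) + 0.5×0.3 + 0.18×g.
0.18×g = 2.7 − 1.4 + 0.106 = 1.406.
g = 1.406 / 0.18 = 7.81111%.

7.811%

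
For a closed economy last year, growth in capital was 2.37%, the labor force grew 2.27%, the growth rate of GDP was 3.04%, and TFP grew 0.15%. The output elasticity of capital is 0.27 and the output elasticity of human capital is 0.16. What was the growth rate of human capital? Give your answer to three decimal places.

Labor's share = 1 − 0.27 − 0.16 = 0.57.
gY = gA + 0.27×2.37 + 0.57×2.27 + 0.16×g.
0.16×g = 3.04 − 0.15 − 1.9338 = 0.9562.
g = 0.9562 / 0.16 = 5.97625%.

5.976%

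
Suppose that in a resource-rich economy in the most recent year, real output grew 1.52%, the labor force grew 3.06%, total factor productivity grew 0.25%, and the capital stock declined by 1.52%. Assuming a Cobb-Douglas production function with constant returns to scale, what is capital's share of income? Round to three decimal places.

gY = gA + α·gK + (1−α)·gL, so gY − gA − gL = α(gK − gL).
1.52 − 0.25 − 3.06 = α × (-1.52 − 3.06).
-1.79 = -4.58 α, so α = 0.39083.

Capital's share of income is 0.391.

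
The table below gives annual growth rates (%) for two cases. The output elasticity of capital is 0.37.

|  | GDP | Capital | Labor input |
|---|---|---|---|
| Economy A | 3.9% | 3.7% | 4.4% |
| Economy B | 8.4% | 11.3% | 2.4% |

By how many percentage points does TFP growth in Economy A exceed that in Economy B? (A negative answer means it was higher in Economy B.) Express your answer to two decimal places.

Labor's share = 1 − 0.37 = 0.63.
Economy A: TFP = 3.9 − 1.369 − 2.772 = -0.241%.
Economy B: TFP = 8.4 − 4.181 − 1.512 = 2.707%.
Difference = -0.241 − (2.707) = -2.948 pp.

-2.95 percentage points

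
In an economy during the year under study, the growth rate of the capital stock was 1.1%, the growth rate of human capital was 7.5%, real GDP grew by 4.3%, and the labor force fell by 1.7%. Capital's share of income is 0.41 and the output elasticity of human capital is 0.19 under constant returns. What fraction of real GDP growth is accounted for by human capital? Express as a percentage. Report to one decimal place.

33.1%

Human capital contributed 0.19 × 7.5 = 1.425 pp.
Share of growth = 1.425 / 4.3 × 100 = 33.14%.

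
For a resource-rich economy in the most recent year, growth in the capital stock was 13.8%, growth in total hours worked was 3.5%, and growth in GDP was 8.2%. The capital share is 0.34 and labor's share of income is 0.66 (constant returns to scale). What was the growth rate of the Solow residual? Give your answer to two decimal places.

Labor's share = 1 − 0.34 = 0.66.
The capital stock: 0.34 × 13.8 = 4.692 pp.
Total hours worked: 0.66 × 3.5 = 2.31 pp.
TFP growth = 8.2 − 7.002 = 1.198%.

The Solow residual growth was 1.20%.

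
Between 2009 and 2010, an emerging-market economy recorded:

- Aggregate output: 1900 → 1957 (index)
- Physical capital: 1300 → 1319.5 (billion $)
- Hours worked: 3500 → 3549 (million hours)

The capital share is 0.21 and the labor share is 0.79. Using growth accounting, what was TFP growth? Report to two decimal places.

Aggregate output growth = (1957 − 1900) / 1900 = 3%.
Physical capital growth = (1319.5 − 1300) / 1300 = 1.5%.
Hours worked growth = (3549 − 3500) / 3500 = 1.4%.
Labor's share = 1 − 0.21 = 0.79.
Physical capital: 0.21 × 1.5 = 0.315 pp.
Hours worked: 0.79 × 1.4 = 1.106 pp.
TFP growth = 3 − 1.421 = 1.579%.

TFP growth was 1.58%.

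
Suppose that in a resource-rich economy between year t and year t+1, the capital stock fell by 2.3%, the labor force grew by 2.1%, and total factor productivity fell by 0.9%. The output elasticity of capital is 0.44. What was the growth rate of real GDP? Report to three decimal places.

-0.736%

Labor's share = 1 − 0.44 = 0.56.
The capital stock: 0.44 × (-2.3) = -1.012 pp.
The labor force: 0.56 × 2.1 = 1.176 pp.
Output growth = -0.9 + 0.164 = -0.736%.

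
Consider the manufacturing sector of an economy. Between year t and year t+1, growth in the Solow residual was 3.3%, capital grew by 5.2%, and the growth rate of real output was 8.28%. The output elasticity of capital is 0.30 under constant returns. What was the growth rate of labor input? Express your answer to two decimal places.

4.89%

Labor's share = 1 − 0.3 = 0.7.
gY = gA + 0.3×5.2 + 0.7×g.
0.7×g = 8.28 − 3.3 − 1.56 = 3.42.
g = 3.42 / 0.7 = 4.8857%.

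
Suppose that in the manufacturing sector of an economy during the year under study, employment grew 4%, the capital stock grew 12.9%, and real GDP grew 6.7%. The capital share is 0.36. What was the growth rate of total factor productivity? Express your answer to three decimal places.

Labor's share = 1 − 0.36 = 0.64.
The capital stock: 0.36 × 12.9 = 4.644 pp.
Employment: 0.64 × 4 = 2.56 pp.
TFP growth = 6.7 − 7.204 = -0.504%.

-0.504%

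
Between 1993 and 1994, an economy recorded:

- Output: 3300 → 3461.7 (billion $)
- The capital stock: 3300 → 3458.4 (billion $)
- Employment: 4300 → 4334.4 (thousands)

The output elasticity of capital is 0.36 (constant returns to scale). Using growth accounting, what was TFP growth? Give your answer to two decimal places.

Output growth = (3461.7 − 3300) / 3300 = 4.9%.
The capital stock growth = (3458.4 − 3300) / 3300 = 4.8%.
Employment growth = (4334.4 − 4300) / 4300 = 0.8%.
Labor's share = 1 − 0.36 = 0.64.
The capital stock: 0.36 × 4.8 = 1.728 pp.
Employment: 0.64 × 0.8 = 0.512 pp.
TFP growth = 4.9 − 2.24 = 2.66%.

TFP grew 2.66%.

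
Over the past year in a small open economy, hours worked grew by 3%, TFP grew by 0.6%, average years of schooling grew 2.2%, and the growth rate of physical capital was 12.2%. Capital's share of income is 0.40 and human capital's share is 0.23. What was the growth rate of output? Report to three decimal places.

Labor's share = 1 − 0.4 − 0.23 = 0.37.
Physical capital: 0.4 × 12.2 = 4.88 pp.
Average years of schooling: 0.23 × 2.2 = 0.506 pp.
Hours worked: 0.37 × 3 = 1.11 pp.
Output growth = 0.6 + 6.496 = 7.096%.

7.096%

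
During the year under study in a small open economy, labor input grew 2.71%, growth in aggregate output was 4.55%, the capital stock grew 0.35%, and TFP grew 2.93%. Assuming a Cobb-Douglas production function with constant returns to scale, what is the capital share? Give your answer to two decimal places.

α = 0.46

gY = gA + α·gK + (1−α)·gL, so gY − gA − gL = α(gK − gL).
4.55 − 2.93 − 2.71 = α × (0.35 − 2.71).
-1.09 = -2.36 α, so α = 0.4619.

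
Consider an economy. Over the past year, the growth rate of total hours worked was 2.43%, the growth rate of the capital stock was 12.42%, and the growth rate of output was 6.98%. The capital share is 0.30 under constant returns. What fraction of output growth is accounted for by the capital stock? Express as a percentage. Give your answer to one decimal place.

53.4%

The capital stock contributed 0.3 × 12.42 = 3.726 pp.
Share of growth = 3.726 / 6.98 × 100 = 53.381%.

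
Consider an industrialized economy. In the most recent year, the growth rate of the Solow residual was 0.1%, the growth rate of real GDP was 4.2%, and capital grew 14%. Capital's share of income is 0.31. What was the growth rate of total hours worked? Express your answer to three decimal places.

Labor's share = 1 − 0.31 = 0.69.
gY = gA + 0.31×14 + 0.69×g.
0.69×g = 4.2 − 0.1 − 4.34 = -0.24.
g = -0.24 / 0.69 = -0.34783%.

-0.348%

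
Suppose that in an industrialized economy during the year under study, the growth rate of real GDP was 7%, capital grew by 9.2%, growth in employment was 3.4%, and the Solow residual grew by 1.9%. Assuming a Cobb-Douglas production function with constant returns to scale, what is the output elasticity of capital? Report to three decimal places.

gY = gA + α·gK + (1−α)·gL, so gY − gA − gL = α(gK − gL).
7 − 1.9 − 3.4 = α × (9.2 − 3.4).
1.7 = 5.8 α, so α = 0.2931.

The output elasticity of capital is 0.293.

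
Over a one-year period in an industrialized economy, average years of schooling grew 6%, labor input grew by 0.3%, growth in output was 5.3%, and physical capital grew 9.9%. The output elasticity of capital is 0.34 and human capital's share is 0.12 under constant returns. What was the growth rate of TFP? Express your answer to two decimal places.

Labor's share = 1 − 0.34 − 0.12 = 0.54.
Physical capital: 0.34 × 9.9 = 3.366 pp.
Average years of schooling: 0.12 × 6 = 0.72 pp.
Labor input: 0.54 × 0.3 = 0.162 pp.
TFP growth = 5.3 − 4.248 = 1.052%.

1.05%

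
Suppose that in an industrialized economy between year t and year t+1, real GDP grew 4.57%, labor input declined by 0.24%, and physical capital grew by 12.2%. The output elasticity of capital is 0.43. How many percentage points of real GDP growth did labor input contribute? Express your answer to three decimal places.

-0.137 pp

Labor's share = 1 − 0.43 = 0.57.
Contribution = share × growth = 0.57 × (-0.24) = -0.1368 pp.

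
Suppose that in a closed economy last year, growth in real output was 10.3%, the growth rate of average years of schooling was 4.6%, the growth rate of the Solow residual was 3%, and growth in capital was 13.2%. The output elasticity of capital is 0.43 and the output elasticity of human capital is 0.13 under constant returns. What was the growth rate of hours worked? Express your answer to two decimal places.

Labor's share = 1 − 0.43 − 0.13 = 0.44.
gY = gA + 0.43×13.2 + 0.13×4.6 + 0.44×g.
0.44×g = 10.3 − 3 − 6.274 = 1.026.
g = 1.026 / 0.44 = 2.3318%.

2.33%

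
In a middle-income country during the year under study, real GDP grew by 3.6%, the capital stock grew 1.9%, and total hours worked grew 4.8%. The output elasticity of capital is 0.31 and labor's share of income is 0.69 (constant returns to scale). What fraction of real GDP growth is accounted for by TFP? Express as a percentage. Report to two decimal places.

TFP accounted for -8.36% of growth.

Labor's share = 1 − 0.31 = 0.69.
The capital stock: 0.31 × 1.9 = 0.589 pp.
Total hours worked: 0.69 × 4.8 = 3.312 pp.
TFP growth = 3.6 − 3.901 = -0.301%.
TFP share of growth = -0.301 / 3.6 × 100 = -8.3611%.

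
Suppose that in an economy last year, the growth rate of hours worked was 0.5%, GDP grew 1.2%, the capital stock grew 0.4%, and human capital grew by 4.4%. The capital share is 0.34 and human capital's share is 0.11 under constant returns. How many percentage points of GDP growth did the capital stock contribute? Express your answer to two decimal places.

Contribution = share × growth = 0.34 × 0.4 = 0.136 pp.

0.14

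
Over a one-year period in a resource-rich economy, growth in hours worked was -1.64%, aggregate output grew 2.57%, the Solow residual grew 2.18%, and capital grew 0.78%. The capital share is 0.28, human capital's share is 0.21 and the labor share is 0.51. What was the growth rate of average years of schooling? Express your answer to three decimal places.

4.800%

Labor's share = 1 − 0.28 − 0.21 = 0.51.
gY = gA + 0.28×0.78 + 0.51×(-1.64) + 0.21×g.
0.21×g = 2.57 − 2.18 + 0.618 = 1.008.
g = 1.008 / 0.21 = 4.8%.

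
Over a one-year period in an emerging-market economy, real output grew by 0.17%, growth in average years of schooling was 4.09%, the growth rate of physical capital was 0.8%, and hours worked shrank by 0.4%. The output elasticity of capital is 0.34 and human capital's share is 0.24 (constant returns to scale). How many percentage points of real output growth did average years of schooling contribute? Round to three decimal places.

Contribution = share × growth = 0.24 × 4.09 = 0.9816 pp.

0.982 percentage points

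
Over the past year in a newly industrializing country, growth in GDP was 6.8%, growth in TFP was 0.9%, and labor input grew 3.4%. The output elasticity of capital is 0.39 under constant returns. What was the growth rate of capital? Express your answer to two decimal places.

Labor's share = 1 − 0.39 = 0.61.
gY = gA + 0.61×3.4 + 0.39×g.
0.39×g = 6.8 − 0.9 − 2.074 = 3.826.
g = 3.826 / 0.39 = 9.8103%.

Capital grew 9.81%.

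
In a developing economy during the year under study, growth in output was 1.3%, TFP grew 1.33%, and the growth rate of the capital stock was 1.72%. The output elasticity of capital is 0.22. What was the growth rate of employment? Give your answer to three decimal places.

-0.524%

Labor's share = 1 − 0.22 = 0.78.
gY = gA + 0.22×1.72 + 0.78×g.
0.78×g = 1.3 − 1.33 − 0.3784 = -0.4084.
g = -0.4084 / 0.78 = -0.52359%.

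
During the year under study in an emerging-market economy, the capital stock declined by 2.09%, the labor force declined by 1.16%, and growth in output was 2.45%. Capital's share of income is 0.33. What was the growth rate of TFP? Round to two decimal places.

Labor's share = 1 − 0.33 = 0.67.
The capital stock: 0.33 × (-2.09) = -0.6897 pp.
The labor force: 0.67 × (-1.16) = -0.7772 pp.
TFP growth = 2.45 + 1.4669 = 3.9169%.

3.92%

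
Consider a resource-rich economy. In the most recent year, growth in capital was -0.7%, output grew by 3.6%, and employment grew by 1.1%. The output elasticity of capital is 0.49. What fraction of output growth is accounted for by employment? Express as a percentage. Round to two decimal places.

Employment accounted for 15.58% of growth.

Labor's share = 1 − 0.49 = 0.51.
Employment contributed 0.51 × 1.1 = 0.561 pp.
Share of growth = 0.561 / 3.6 × 100 = 15.5833%.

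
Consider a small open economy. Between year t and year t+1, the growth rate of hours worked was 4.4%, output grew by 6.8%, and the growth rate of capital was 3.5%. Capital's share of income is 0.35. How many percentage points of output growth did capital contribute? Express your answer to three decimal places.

Contribution = share × growth = 0.35 × 3.5 = 1.225 pp.

1.225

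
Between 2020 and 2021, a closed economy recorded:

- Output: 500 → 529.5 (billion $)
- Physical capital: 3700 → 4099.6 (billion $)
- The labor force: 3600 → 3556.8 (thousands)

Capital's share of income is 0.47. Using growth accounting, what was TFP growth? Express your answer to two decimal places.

Output growth = (529.5 − 500) / 500 = 5.9%.
Physical capital growth = (4099.6 − 3700) / 3700 = 10.8%.
The labor force growth = (3556.8 − 3600) / 3600 = -1.2%.
Labor's share = 1 − 0.47 = 0.53.
Physical capital: 0.47 × 10.8 = 5.076 pp.
The labor force: 0.53 × (-1.2) = -0.636 pp.
TFP growth = 5.9 − 4.44 = 1.46%.

1.46%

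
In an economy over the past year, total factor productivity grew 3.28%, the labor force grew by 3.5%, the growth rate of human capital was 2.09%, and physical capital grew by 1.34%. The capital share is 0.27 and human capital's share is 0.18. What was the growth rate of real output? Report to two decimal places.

Labor's share = 1 − 0.27 − 0.18 = 0.55.
Physical capital: 0.27 × 1.34 = 0.3618 pp.
Human capital: 0.18 × 2.09 = 0.3762 pp.
The labor force: 0.55 × 3.5 = 1.925 pp.
Output growth = 3.28 + 2.663 = 5.943%.

5.94%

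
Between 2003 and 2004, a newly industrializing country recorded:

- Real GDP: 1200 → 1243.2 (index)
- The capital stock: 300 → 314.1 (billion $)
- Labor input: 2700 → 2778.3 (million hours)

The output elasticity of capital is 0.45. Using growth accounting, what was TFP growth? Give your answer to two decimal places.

Real GDP growth = (1243.2 − 1200) / 1200 = 3.6%.
The capital stock growth = (314.1 − 300) / 300 = 4.7%.
Labor input growth = (2778.3 − 2700) / 2700 = 2.9%.
Labor's share = 1 − 0.45 = 0.55.
The capital stock: 0.45 × 4.7 = 2.115 pp.
Labor input: 0.55 × 2.9 = 1.595 pp.
TFP growth = 3.6 − 3.71 = -0.11%.

-0.11%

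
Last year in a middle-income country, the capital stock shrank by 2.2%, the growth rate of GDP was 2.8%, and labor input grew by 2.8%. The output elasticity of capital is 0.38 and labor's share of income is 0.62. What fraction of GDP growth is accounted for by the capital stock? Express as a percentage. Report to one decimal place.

The capital stock contributed 0.38 × (-2.2) = -0.836 pp.
Share of growth = -0.836 / 2.8 × 100 = -29.857%.

The capital stock accounted for -29.9% of growth.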